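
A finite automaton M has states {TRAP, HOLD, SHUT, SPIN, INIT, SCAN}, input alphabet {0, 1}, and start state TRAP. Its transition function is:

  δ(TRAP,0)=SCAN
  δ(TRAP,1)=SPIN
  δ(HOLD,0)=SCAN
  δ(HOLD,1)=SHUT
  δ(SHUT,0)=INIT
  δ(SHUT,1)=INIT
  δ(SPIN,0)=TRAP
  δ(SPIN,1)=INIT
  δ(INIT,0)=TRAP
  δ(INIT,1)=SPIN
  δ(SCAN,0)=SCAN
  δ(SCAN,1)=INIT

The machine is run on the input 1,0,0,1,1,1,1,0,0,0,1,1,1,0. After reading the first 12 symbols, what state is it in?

SPIN

TRAP → SPIN → TRAP → SCAN → INIT → SPIN → INIT → SPIN → TRAP → SCAN → SCAN → INIT → SPIN
After 12 symbols: SPIN.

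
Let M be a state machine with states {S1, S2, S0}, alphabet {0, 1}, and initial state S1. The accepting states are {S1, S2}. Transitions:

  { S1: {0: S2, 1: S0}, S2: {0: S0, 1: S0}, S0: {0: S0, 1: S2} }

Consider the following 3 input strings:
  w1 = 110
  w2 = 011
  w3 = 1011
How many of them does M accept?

w1: Trace: S1 -1-> S0 -1-> S2 -0-> S0  → end S0, rejected
w2: Trace: S1 -0-> S2 -1-> S0 -1-> S2  → end S2, accepted
w3: Trace: S1 -1-> S0 -0-> S0 -1-> S2 -1-> S0  → end S0, rejected

1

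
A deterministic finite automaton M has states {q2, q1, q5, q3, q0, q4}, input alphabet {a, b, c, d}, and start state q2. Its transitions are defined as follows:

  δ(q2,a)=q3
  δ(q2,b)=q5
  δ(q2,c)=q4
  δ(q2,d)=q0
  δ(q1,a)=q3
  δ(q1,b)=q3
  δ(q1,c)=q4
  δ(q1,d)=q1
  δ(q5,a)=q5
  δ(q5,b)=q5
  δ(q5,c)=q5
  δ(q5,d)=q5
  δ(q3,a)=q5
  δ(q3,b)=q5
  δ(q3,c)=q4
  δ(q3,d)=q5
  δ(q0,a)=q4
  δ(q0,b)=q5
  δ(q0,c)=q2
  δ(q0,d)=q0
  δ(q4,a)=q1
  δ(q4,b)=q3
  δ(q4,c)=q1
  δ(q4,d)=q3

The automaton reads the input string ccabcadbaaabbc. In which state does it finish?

q5

q2 → q4 → q1 → q3 → q5 → q5 → q5 → q5 → q5 → q5 → q5 → q5 → q5 → q5 → q5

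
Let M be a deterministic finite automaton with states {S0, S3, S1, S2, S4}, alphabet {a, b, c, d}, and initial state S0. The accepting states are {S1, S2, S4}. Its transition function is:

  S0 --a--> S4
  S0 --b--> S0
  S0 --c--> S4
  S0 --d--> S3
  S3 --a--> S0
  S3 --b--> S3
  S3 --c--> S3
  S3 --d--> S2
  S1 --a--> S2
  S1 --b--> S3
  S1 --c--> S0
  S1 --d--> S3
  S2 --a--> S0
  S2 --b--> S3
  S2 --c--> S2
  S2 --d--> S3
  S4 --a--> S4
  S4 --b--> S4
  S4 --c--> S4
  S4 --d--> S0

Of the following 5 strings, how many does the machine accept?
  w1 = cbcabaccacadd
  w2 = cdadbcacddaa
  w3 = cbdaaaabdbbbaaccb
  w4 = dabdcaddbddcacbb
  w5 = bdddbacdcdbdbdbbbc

3

w1:
  start at S0
  read 'c': S0 → S4
  read 'b': S4 → S4
  read 'c': S4 → S4
  read 'a': S4 → S4
  read 'b': S4 → S4
  read 'a': S4 → S4
  read 'c': S4 → S4
  read 'c': S4 → S4
  read 'a': S4 → S4
  read 'c': S4 → S4
  read 'a': S4 → S4
  read 'd': S4 → S0
  read 'd': S0 → S3
  end S3, rejected
w2:
  start at S0
  read 'c': S0 → S4
  read 'd': S4 → S0
  read 'a': S0 → S4
  read 'd': S4 → S0
  read 'b': S0 → S0
  read 'c': S0 → S4
  read 'a': S4 → S4
  read 'c': S4 → S4
  read 'd': S4 → S0
  read 'd': S0 → S3
  read 'a': S3 → S0
  read 'a': S0 → S4
  end S4, accepted
w3:
  start at S0
  read 'c': S0 → S4
  read 'b': S4 → S4
  read 'd': S4 → S0
  read 'a': S0 → S4
  read 'a': S4 → S4
  read 'a': S4 → S4
  read 'a': S4 → S4
  read 'b': S4 → S4
  read 'd': S4 → S0
  read 'b': S0 → S0
  read 'b': S0 → S0
  read 'b': S0 → S0
  read 'a': S0 → S4
  read 'a': S4 → S4
  read 'c': S4 → S4
  read 'c': S4 → S4
  read 'b': S4 → S4
  end S4, accepted
w4:
  start at S0
  read 'd': S0 → S3
  read 'a': S3 → S0
  read 'b': S0 → S0
  read 'd': S0 → S3
  read 'c': S3 → S3
  read 'a': S3 → S0
  read 'd': S0 → S3
  read 'd': S3 → S2
  read 'b': S2 → S3
  read 'd': S3 → S2
  read 'd': S2 → S3
  read 'c': S3 → S3
  read 'a': S3 → S0
  read 'c': S0 → S4
  read 'b': S4 → S4
  read 'b': S4 → S4
  end S4, accepted
w5:
  start at S0
  read 'b': S0 → S0
  read 'd': S0 → S3
  read 'd': S3 → S2
  read 'd': S2 → S3
  read 'b': S3 → S3
  read 'a': S3 → S0
  read 'c': S0 → S4
  read 'd': S4 → S0
  read 'c': S0 → S4
  read 'd': S4 → S0
  read 'b': S0 → S0
  read 'd': S0 → S3
  read 'b': S3 → S3
  read 'd': S3 → S2
  read 'b': S2 → S3
  read 'b': S3 → S3
  read 'b': S3 → S3
  read 'c': S3 → S3
  end S3, rejected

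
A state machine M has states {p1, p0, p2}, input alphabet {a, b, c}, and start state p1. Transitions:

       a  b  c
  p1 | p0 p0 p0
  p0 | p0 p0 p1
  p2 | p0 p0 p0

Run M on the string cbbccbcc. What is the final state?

Trace: p1 -c-> p0 -b-> p0 -b-> p0 -c-> p1 -c-> p0 -b-> p0 -c-> p1 -c-> p0

p0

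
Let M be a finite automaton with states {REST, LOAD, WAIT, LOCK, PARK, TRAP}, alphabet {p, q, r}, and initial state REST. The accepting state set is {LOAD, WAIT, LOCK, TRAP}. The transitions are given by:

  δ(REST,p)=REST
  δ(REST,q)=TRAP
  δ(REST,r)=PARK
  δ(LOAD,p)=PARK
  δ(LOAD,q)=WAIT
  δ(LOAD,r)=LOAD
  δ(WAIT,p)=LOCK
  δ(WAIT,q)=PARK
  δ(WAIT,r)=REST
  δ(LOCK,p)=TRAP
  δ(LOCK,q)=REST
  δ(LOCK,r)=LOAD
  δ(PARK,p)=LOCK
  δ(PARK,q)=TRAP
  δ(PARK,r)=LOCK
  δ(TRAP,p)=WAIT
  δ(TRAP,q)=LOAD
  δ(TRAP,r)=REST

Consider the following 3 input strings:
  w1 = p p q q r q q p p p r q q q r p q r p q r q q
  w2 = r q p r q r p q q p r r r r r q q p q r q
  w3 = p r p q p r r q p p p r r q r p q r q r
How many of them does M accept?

2

w1:
  start at REST
  read 'p': REST → REST
  read 'p': REST → REST
  read 'q': REST → TRAP
  read 'q': TRAP → LOAD
  read 'r': LOAD → LOAD
  read 'q': LOAD → WAIT
  read 'q': WAIT → PARK
  read 'p': PARK → LOCK
  read 'p': LOCK → TRAP
  read 'p': TRAP → WAIT
  read 'r': WAIT → REST
  read 'q': REST → TRAP
  read 'q': TRAP → LOAD
  read 'q': LOAD → WAIT
  read 'r': WAIT → REST
  read 'p': REST → REST
  read 'q': REST → TRAP
  read 'r': TRAP → REST
  read 'p': REST → REST
  read 'q': REST → TRAP
  read 'r': TRAP → REST
  read 'q': REST → TRAP
  read 'q': TRAP → LOAD
  end LOAD, accepted
w2:
  start at REST
  read 'r': REST → PARK
  read 'q': PARK → TRAP
  read 'p': TRAP → WAIT
  read 'r': WAIT → REST
  read 'q': REST → TRAP
  read 'r': TRAP → REST
  read 'p': REST → REST
  read 'q': REST → TRAP
  read 'q': TRAP → LOAD
  read 'p': LOAD → PARK
  read 'r': PARK → LOCK
  read 'r': LOCK → LOAD
  read 'r': LOAD → LOAD
  read 'r': LOAD → LOAD
  read 'r': LOAD → LOAD
  read 'q': LOAD → WAIT
  read 'q': WAIT → PARK
  read 'p': PARK → LOCK
  read 'q': LOCK → REST
  read 'r': REST → PARK
  read 'q': PARK → TRAP
  end TRAP, accepted
w3:
  start at REST
  read 'p': REST → REST
  read 'r': REST → PARK
  read 'p': PARK → LOCK
  read 'q': LOCK → REST
  read 'p': REST → REST
  read 'r': REST → PARK
  read 'r': PARK → LOCK
  read 'q': LOCK → REST
  read 'p': REST → REST
  read 'p': REST → REST
  read 'p': REST → REST
  read 'r': REST → PARK
  read 'r': PARK → LOCK
  read 'q': LOCK → REST
  read 'r': REST → PARK
  read 'p': PARK → LOCK
  read 'q': LOCK → REST
  read 'r': REST → PARK
  read 'q': PARK → TRAP
  read 'r': TRAP → REST
  end REST, rejected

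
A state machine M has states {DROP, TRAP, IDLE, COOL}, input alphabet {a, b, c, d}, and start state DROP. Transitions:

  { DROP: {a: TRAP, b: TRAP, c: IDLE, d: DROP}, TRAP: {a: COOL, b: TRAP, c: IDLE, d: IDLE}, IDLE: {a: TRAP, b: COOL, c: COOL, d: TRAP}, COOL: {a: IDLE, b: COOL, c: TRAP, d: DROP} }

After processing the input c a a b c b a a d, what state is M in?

TRAP

Trace: DROP -c-> IDLE -a-> TRAP -a-> COOL -b-> COOL -c-> TRAP -b-> TRAP -a-> COOL -a-> IDLE -d-> TRAP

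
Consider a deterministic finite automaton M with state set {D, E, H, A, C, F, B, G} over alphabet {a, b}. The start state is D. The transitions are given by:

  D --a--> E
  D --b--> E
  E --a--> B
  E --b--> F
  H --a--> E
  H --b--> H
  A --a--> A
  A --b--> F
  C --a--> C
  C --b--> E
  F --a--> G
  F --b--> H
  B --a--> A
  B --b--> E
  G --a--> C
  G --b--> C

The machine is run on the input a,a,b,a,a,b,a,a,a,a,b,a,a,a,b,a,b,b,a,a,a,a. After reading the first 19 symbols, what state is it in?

B

D → E → B → E → B → A → F → G → C → C → C → E → B → A → A → F → G → C → E → B
After 19 symbols: B.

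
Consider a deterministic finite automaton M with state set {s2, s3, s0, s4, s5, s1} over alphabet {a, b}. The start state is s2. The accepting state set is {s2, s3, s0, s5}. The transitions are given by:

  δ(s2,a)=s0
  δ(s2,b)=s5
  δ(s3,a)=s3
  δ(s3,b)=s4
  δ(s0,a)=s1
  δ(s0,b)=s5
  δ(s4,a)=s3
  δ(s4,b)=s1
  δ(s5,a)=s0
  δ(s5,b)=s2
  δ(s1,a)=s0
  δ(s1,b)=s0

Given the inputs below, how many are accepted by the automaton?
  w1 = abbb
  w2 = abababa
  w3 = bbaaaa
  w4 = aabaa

w1: Trace: s2 -a-> s0 -b-> s5 -b-> s2 -b-> s5  → end s5, accepted
w2: Trace: s2 -a-> s0 -b-> s5 -a-> s0 -b-> s5 -a-> s0 -b-> s5 -a-> s0  → end s0, accepted
w3: Trace: s2 -b-> s5 -b-> s2 -a-> s0 -a-> s1 -a-> s0 -a-> s1  → end s1, rejected
w4: Trace: s2 -a-> s0 -a-> s1 -b-> s0 -a-> s1 -a-> s0  → end s0, accepted

3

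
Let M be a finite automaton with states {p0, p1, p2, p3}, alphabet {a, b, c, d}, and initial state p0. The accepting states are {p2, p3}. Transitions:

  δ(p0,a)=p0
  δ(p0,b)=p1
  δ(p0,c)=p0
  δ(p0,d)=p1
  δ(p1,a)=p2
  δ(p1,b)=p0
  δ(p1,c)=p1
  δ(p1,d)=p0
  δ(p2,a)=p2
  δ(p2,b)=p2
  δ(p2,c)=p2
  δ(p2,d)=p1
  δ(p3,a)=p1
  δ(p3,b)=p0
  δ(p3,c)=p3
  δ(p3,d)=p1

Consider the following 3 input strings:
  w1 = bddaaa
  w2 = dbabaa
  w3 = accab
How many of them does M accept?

2

w1: Trace: p0 -b-> p1 -d-> p0 -d-> p1 -a-> p2 -a-> p2 -a-> p2  → end p2, accepted
w2: Trace: p0 -d-> p1 -b-> p0 -a-> p0 -b-> p1 -a-> p2 -a-> p2  → end p2, accepted
w3: Trace: p0 -a-> p0 -c-> p0 -c-> p0 -a-> p0 -b-> p1  → end p1, rejected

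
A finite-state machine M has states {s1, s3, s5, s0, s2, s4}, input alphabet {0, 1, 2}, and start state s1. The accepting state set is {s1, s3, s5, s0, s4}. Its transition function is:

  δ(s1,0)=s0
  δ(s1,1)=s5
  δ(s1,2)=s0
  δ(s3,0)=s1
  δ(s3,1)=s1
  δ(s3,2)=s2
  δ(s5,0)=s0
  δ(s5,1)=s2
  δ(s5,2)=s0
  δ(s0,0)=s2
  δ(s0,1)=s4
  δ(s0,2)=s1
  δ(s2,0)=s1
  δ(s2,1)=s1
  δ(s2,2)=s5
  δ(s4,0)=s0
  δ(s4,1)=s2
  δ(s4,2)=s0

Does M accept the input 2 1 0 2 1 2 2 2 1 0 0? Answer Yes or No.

Trace: s1 -2-> s0 -1-> s4 -0-> s0 -2-> s1 -1-> s5 -2-> s0 -2-> s1 -2-> s0 -1-> s4 -0-> s0 -0-> s2
End state s2 is not accepting.

No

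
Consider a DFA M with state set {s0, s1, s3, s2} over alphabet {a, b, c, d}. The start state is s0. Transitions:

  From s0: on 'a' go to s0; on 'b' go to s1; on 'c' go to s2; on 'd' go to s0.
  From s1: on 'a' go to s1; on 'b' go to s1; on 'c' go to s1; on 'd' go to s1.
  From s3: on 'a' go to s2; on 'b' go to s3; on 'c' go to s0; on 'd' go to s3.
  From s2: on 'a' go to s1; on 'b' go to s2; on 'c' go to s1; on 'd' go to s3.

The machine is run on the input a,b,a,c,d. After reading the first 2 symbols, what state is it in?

s0 → s0 → s1
After 2 symbols: s1.

s1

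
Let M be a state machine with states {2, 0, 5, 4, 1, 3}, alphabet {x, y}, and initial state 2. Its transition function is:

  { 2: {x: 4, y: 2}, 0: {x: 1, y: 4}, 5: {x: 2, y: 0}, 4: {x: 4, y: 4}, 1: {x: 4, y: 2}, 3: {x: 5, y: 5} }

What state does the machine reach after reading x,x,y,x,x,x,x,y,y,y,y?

2 → 4 → 4 → 4 → 4 → 4 → 4 → 4 → 4 → 4 → 4 → 4

4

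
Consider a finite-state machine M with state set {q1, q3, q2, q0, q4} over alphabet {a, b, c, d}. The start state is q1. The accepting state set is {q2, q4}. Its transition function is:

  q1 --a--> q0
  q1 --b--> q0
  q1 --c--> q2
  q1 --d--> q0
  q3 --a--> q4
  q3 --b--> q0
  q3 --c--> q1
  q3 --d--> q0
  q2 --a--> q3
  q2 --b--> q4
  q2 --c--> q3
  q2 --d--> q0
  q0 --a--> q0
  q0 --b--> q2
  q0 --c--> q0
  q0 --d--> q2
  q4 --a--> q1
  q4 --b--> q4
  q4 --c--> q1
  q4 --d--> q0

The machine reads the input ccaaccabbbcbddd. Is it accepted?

Trace: q1 -c-> q2 -c-> q3 -a-> q4 -a-> q1 -c-> q2 -c-> q3 -a-> q4 -b-> q4 -b-> q4 -b-> q4 -c-> q1 -b-> q0 -d-> q2 -d-> q0 -d-> q2
End state q2 is accepting.

Yes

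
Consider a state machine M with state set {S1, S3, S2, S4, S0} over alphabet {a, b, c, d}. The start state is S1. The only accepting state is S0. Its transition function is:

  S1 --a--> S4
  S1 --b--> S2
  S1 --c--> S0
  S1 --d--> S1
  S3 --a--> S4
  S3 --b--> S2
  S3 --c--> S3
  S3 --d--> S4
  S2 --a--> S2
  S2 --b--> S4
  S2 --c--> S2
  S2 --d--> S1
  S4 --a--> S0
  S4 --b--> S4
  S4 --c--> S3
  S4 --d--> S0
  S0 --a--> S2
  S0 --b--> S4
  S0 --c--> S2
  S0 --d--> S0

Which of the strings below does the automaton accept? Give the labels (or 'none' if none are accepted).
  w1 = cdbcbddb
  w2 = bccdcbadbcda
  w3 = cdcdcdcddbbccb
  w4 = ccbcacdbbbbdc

w2

w1: Trace: S1 -c-> S0 -d-> S0 -b-> S4 -c-> S3 -b-> S2 -d-> S1 -d-> S1 -b-> S2  → end S2, rejected
w2: Trace: S1 -b-> S2 -c-> S2 -c-> S2 -d-> S1 -c-> S0 -b-> S4 -a-> S0 -d-> S0 -b-> S4 -c-> S3 -d-> S4 -a-> S0  → end S0, accepted
w3: Trace: S1 -c-> S0 -d-> S0 -c-> S2 -d-> S1 -c-> S0 -d-> S0 -c-> S2 -d-> S1 -d-> S1 -b-> S2 -b-> S4 -c-> S3 -c-> S3 -b-> S2  → end S2, rejected
w4: Trace: S1 -c-> S0 -c-> S2 -b-> S4 -c-> S3 -a-> S4 -c-> S3 -d-> S4 -b-> S4 -b-> S4 -b-> S4 -b-> S4 -d-> S0 -c-> S2  → end S2, rejected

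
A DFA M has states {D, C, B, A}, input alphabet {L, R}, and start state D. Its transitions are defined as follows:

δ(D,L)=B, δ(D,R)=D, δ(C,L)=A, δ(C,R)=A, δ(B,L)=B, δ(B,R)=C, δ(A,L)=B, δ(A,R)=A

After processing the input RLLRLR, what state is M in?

D → D → B → B → C → A → A

A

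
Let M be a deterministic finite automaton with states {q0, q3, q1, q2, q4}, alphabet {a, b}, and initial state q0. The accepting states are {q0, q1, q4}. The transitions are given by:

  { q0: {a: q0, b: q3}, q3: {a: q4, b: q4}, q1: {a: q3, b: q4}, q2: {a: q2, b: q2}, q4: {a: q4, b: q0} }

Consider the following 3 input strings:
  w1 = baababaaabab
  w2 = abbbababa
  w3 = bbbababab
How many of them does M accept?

w1: Trace: q0 -b-> q3 -a-> q4 -a-> q4 -b-> q0 -a-> q0 -b-> q3 -a-> q4 -a-> q4 -a-> q4 -b-> q0 -a-> q0 -b-> q3  → end q3, rejected
w2: Trace: q0 -a-> q0 -b-> q3 -b-> q4 -b-> q0 -a-> q0 -b-> q3 -a-> q4 -b-> q0 -a-> q0  → end q0, accepted
w3: Trace: q0 -b-> q3 -b-> q4 -b-> q0 -a-> q0 -b-> q3 -a-> q4 -b-> q0 -a-> q0 -b-> q3  → end q3, rejected

1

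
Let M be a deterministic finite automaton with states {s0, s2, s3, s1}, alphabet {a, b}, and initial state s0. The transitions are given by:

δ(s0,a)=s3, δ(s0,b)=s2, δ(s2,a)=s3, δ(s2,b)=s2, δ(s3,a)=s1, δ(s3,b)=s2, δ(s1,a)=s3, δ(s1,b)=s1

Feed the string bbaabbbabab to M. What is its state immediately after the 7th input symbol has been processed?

start at s0
read 'b': s0 → s2
read 'b': s2 → s2
read 'a': s2 → s3
read 'a': s3 → s1
read 'b': s1 → s1
read 'b': s1 → s1
read 'b': s1 → s1
After 7 symbols: s1.

s1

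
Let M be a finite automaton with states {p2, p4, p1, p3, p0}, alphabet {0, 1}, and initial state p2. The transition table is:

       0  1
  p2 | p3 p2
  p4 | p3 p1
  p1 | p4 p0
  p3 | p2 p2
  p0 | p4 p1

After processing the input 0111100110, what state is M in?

start at p2
read '0': p2 → p3
read '1': p3 → p2
read '1': p2 → p2
read '1': p2 → p2
read '1': p2 → p2
read '0': p2 → p3
read '0': p3 → p2
read '1': p2 → p2
read '1': p2 → p2
read '0': p2 → p3

p3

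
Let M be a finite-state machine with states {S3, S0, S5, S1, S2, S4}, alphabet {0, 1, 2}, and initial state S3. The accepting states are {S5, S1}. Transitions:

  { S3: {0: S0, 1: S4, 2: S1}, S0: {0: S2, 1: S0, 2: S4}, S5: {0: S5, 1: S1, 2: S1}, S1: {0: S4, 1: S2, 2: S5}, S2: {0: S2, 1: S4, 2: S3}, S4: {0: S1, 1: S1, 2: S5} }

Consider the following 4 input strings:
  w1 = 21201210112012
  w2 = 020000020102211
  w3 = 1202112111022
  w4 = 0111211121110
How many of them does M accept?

2

w1:
  start at S3
  read '2': S3 → S1
  read '1': S1 → S2
  read '2': S2 → S3
  read '0': S3 → S0
  read '1': S0 → S0
  read '2': S0 → S4
  read '1': S4 → S1
  read '0': S1 → S4
  read '1': S4 → S1
  read '1': S1 → S2
  read '2': S2 → S3
  read '0': S3 → S0
  read '1': S0 → S0
  read '2': S0 → S4
  end S4, rejected
w2:
  start at S3
  read '0': S3 → S0
  read '2': S0 → S4
  read '0': S4 → S1
  read '0': S1 → S4
  read '0': S4 → S1
  read '0': S1 → S4
  read '0': S4 → S1
  read '2': S1 → S5
  read '0': S5 → S5
  read '1': S5 → S1
  read '0': S1 → S4
  read '2': S4 → S5
  read '2': S5 → S1
  read '1': S1 → S2
  read '1': S2 → S4
  end S4, rejected
w3:
  start at S3
  read '1': S3 → S4
  read '2': S4 → S5
  read '0': S5 → S5
  read '2': S5 → S1
  read '1': S1 → S2
  read '1': S2 → S4
  read '2': S4 → S5
  read '1': S5 → S1
  read '1': S1 → S2
  read '1': S2 → S4
  read '0': S4 → S1
  read '2': S1 → S5
  read '2': S5 → S1
  end S1, accepted
w4:
  start at S3
  read '0': S3 → S0
  read '1': S0 → S0
  read '1': S0 → S0
  read '1': S0 → S0
  read '2': S0 → S4
  read '1': S4 → S1
  read '1': S1 → S2
  read '1': S2 → S4
  read '2': S4 → S5
  read '1': S5 → S1
  read '1': S1 → S2
  read '1': S2 → S4
  read '0': S4 → S1
  end S1, accepted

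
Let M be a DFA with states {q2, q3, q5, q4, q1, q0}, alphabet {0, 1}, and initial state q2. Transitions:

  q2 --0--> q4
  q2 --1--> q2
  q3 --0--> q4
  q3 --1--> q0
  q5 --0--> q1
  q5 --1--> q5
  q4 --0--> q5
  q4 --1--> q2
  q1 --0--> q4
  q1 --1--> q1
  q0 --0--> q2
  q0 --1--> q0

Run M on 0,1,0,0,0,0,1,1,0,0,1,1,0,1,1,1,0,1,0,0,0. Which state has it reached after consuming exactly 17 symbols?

q4

Trace: q2 -0-> q4 -1-> q2 -0-> q4 -0-> q5 -0-> q1 -0-> q4 -1-> q2 -1-> q2 -0-> q4 -0-> q5 -1-> q5 -1-> q5 -0-> q1 -1-> q1 -1-> q1 -1-> q1 -0-> q4
After 17 symbols: q4.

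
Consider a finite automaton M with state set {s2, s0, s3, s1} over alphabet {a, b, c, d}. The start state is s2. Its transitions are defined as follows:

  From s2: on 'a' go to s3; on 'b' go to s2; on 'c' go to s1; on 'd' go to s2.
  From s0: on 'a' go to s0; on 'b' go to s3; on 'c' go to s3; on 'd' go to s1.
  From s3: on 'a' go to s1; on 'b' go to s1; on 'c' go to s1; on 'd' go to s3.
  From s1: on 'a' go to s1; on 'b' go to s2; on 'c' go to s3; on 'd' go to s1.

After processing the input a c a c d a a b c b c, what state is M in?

Trace: s2 -a-> s3 -c-> s1 -a-> s1 -c-> s3 -d-> s3 -a-> s1 -a-> s1 -b-> s2 -c-> s1 -b-> s2 -c-> s1

s1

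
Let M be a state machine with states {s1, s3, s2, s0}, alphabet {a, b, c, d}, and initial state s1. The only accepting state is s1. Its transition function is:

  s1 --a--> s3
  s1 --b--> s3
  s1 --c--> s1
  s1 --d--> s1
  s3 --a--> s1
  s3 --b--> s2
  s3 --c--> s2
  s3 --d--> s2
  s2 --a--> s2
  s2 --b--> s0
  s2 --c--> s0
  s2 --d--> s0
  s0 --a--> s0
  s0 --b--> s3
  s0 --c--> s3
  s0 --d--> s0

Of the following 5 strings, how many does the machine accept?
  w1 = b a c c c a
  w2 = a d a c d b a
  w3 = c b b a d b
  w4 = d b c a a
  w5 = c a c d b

1

w1: s1 → s3 → s1 → s1 → s1 → s1 → s3  → end s3, rejected
w2: s1 → s3 → s2 → s2 → s0 → s0 → s3 → s1  → end s1, accepted
w3: s1 → s1 → s3 → s2 → s2 → s0 → s3  → end s3, rejected
w4: s1 → s1 → s3 → s2 → s2 → s2  → end s2, rejected
w5: s1 → s1 → s3 → s2 → s0 → s3  → end s3, rejected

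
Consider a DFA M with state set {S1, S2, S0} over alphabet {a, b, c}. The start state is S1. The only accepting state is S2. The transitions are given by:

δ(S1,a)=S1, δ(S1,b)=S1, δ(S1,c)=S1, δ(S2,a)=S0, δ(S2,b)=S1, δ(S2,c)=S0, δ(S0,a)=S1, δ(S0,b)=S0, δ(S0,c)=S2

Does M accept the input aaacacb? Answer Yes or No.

start at S1
read 'a': S1 → S1
read 'a': S1 → S1
read 'a': S1 → S1
read 'c': S1 → S1
read 'a': S1 → S1
read 'c': S1 → S1
read 'b': S1 → S1
End state S1 is not accepting.

No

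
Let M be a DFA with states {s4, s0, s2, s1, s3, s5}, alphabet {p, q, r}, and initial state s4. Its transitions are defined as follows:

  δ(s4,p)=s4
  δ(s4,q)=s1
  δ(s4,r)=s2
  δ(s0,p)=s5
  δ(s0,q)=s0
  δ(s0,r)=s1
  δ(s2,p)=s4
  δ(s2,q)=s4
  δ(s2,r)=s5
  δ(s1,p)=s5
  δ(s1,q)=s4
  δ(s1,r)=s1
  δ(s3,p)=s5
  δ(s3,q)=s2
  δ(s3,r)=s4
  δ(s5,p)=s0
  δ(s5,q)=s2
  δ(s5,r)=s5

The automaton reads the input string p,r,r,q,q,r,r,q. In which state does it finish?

start at s4
read 'p': s4 → s4
read 'r': s4 → s2
read 'r': s2 → s5
read 'q': s5 → s2
read 'q': s2 → s4
read 'r': s4 → s2
read 'r': s2 → s5
read 'q': s5 → s2

s2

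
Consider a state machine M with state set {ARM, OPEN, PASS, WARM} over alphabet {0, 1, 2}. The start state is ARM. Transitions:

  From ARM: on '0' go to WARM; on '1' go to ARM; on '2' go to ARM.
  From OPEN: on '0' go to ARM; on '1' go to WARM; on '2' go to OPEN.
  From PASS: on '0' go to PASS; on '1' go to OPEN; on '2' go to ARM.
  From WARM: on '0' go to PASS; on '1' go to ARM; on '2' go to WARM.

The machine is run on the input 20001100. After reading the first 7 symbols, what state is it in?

PASS

ARM → ARM → WARM → PASS → PASS → OPEN → WARM → PASS
After 7 symbols: PASS.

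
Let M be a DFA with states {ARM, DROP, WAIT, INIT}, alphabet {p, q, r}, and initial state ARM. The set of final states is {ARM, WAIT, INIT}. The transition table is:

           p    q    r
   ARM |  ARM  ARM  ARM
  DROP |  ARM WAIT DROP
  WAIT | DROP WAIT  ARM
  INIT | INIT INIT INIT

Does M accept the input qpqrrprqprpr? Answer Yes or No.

Yes

start at ARM
read 'q': ARM → ARM
read 'p': ARM → ARM
read 'q': ARM → ARM
read 'r': ARM → ARM
read 'r': ARM → ARM
read 'p': ARM → ARM
read 'r': ARM → ARM
read 'q': ARM → ARM
read 'p': ARM → ARM
read 'r': ARM → ARM
read 'p': ARM → ARM
read 'r': ARM → ARM
End state ARM is accepting.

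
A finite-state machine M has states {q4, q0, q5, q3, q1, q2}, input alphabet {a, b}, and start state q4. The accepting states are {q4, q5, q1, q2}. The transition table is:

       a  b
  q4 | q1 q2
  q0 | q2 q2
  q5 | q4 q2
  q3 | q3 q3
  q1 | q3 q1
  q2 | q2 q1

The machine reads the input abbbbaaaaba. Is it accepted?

q4 → q1 → q1 → q1 → q1 → q1 → q3 → q3 → q3 → q3 → q3 → q3
End state q3 is not accepting.

No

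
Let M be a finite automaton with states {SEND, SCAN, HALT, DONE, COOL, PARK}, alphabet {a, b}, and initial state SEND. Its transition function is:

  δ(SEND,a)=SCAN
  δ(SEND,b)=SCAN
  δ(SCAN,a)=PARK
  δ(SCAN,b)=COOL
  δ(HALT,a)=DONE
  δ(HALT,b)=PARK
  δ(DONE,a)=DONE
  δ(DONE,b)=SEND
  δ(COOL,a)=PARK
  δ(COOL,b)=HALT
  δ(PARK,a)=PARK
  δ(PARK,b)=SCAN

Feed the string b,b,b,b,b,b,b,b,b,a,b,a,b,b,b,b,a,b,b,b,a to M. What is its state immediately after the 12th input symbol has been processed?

PARK

Trace: SEND -b-> SCAN -b-> COOL -b-> HALT -b-> PARK -b-> SCAN -b-> COOL -b-> HALT -b-> PARK -b-> SCAN -a-> PARK -b-> SCAN -a-> PARK
After 12 symbols: PARK.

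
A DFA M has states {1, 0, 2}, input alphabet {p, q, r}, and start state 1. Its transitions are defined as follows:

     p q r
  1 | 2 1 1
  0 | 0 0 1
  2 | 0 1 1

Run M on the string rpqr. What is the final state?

1 → 1 → 2 → 1 → 1

1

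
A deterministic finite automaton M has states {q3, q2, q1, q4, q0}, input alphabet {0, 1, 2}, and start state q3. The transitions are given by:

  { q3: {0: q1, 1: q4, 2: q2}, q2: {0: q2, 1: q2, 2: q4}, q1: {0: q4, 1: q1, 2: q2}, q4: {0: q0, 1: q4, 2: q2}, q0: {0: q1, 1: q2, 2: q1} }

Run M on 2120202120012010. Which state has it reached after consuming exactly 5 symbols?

q1

q3 → q2 → q2 → q4 → q0 → q1
After 5 symbols: q1.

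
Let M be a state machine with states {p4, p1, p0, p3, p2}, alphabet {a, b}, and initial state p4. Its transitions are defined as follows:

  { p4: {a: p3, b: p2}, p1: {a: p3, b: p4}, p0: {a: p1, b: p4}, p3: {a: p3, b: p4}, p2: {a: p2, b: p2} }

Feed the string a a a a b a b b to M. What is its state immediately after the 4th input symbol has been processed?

start at p4
read 'a': p4 → p3
read 'a': p3 → p3
read 'a': p3 → p3
read 'a': p3 → p3
After 4 symbols: p3.

p3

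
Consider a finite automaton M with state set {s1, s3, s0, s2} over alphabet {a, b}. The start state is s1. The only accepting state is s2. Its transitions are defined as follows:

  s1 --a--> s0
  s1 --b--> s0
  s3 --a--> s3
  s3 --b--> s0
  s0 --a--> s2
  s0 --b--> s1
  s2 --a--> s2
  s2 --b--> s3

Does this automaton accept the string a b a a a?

Trace: s1 -a-> s0 -b-> s1 -a-> s0 -a-> s2 -a-> s2
End state s2 is accepting.

Yes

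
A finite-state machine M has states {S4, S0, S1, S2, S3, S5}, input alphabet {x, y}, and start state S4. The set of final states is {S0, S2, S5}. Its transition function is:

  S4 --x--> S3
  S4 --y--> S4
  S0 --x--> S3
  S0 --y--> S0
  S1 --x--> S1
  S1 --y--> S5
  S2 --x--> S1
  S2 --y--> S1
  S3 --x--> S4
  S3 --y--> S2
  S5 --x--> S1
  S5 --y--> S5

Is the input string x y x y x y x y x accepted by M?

S4 → S3 → S2 → S1 → S5 → S1 → S5 → S1 → S5 → S1
End state S1 is not accepting.

No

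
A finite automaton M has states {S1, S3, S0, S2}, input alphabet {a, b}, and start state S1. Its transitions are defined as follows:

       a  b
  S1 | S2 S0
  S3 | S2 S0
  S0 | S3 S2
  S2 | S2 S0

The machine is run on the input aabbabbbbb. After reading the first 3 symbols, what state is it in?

Trace: S1 -a-> S2 -a-> S2 -b-> S0
After 3 symbols: S0.

S0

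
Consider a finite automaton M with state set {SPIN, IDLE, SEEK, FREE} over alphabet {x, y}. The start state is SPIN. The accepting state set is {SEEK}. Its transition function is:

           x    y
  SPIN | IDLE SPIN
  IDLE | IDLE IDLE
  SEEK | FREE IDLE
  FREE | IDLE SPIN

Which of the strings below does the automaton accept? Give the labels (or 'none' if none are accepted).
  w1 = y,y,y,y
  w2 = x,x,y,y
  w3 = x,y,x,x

w1: Trace: SPIN -y-> SPIN -y-> SPIN -y-> SPIN -y-> SPIN  → end SPIN, rejected
w2: Trace: SPIN -x-> IDLE -x-> IDLE -y-> IDLE -y-> IDLE  → end IDLE, rejected
w3: Trace: SPIN -x-> IDLE -y-> IDLE -x-> IDLE -x-> IDLE  → end IDLE, rejected

none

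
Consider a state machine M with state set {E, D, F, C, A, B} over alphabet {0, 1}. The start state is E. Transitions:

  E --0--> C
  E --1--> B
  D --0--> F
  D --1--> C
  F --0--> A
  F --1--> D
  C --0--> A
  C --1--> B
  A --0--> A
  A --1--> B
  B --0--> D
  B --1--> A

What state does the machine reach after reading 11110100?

F

start at E
read '1': E → B
read '1': B → A
read '1': A → B
read '1': B → A
read '0': A → A
read '1': A → B
read '0': B → D
read '0': D → F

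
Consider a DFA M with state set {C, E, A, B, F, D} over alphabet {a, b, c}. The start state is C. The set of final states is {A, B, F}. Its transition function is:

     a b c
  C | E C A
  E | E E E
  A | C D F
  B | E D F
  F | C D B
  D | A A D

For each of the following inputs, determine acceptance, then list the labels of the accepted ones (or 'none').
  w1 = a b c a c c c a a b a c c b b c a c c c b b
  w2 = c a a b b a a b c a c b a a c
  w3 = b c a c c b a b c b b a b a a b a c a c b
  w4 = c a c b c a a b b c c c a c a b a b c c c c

w1:
  start at C
  read 'a': C → E
  read 'b': E → E
  read 'c': E → E
  read 'a': E → E
  read 'c': E → E
  read 'c': E → E
  read 'c': E → E
  read 'a': E → E
  read 'a': E → E
  read 'b': E → E
  read 'a': E → E
  read 'c': E → E
  read 'c': E → E
  read 'b': E → E
  read 'b': E → E
  read 'c': E → E
  read 'a': E → E
  read 'c': E → E
  read 'c': E → E
  read 'c': E → E
  read 'b': E → E
  read 'b': E → E
  end E, rejected
w2:
  start at C
  read 'c': C → A
  read 'a': A → C
  read 'a': C → E
  read 'b': E → E
  read 'b': E → E
  read 'a': E → E
  read 'a': E → E
  read 'b': E → E
  read 'c': E → E
  read 'a': E → E
  read 'c': E → E
  read 'b': E → E
  read 'a': E → E
  read 'a': E → E
  read 'c': E → E
  end E, rejected
w3:
  start at C
  read 'b': C → C
  read 'c': C → A
  read 'a': A → C
  read 'c': C → A
  read 'c': A → F
  read 'b': F → D
  read 'a': D → A
  read 'b': A → D
  read 'c': D → D
  read 'b': D → A
  read 'b': A → D
  read 'a': D → A
  read 'b': A → D
  read 'a': D → A
  read 'a': A → C
  read 'b': C → C
  read 'a': C → E
  read 'c': E → E
  read 'a': E → E
  read 'c': E → E
  read 'b': E → E
  end E, rejected
w4:
  start at C
  read 'c': C → A
  read 'a': A → C
  read 'c': C → A
  read 'b': A → D
  read 'c': D → D
  read 'a': D → A
  read 'a': A → C
  read 'b': C → C
  read 'b': C → C
  read 'c': C → A
  read 'c': A → F
  read 'c': F → B
  read 'a': B → E
  read 'c': E → E
  read 'a': E → E
  read 'b': E → E
  read 'a': E → E
  read 'b': E → E
  read 'c': E → E
  read 'c': E → E
  read 'c': E → E
  read 'c': E → E
  end E, rejected

none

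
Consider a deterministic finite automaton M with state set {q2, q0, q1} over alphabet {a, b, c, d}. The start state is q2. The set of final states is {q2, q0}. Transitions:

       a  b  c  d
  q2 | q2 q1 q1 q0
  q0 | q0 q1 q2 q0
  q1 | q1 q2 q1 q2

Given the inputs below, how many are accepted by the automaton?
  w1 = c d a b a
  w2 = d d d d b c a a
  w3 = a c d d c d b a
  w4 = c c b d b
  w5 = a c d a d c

1

w1: q2 → q1 → q2 → q2 → q1 → q1  → end q1, rejected
w2: q2 → q0 → q0 → q0 → q0 → q1 → q1 → q1 → q1  → end q1, rejected
w3: q2 → q2 → q1 → q2 → q0 → q2 → q0 → q1 → q1  → end q1, rejected
w4: q2 → q1 → q1 → q2 → q0 → q1  → end q1, rejected
w5: q2 → q2 → q1 → q2 → q2 → q0 → q2  → end q2, accepted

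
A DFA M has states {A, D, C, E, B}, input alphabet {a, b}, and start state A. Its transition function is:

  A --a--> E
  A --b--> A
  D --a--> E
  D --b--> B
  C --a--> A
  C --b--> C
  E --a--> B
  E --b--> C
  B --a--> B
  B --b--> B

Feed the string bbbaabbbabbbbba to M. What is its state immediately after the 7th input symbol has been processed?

Trace: A -b-> A -b-> A -b-> A -a-> E -a-> B -b-> B -b-> B
After 7 symbols: B.

B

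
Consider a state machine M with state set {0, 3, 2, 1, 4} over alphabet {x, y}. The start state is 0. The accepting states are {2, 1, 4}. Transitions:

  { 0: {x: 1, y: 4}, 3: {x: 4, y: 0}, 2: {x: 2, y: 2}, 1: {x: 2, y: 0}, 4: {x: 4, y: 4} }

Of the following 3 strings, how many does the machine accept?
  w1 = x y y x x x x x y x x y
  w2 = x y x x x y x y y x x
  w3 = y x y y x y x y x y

3

w1: Trace: 0 -x-> 1 -y-> 0 -y-> 4 -x-> 4 -x-> 4 -x-> 4 -x-> 4 -x-> 4 -y-> 4 -x-> 4 -x-> 4 -y-> 4  → end 4, accepted
w2: Trace: 0 -x-> 1 -y-> 0 -x-> 1 -x-> 2 -x-> 2 -y-> 2 -x-> 2 -y-> 2 -y-> 2 -x-> 2 -x-> 2  → end 2, accepted
w3: Trace: 0 -y-> 4 -x-> 4 -y-> 4 -y-> 4 -x-> 4 -y-> 4 -x-> 4 -y-> 4 -x-> 4 -y-> 4  → end 4, accepted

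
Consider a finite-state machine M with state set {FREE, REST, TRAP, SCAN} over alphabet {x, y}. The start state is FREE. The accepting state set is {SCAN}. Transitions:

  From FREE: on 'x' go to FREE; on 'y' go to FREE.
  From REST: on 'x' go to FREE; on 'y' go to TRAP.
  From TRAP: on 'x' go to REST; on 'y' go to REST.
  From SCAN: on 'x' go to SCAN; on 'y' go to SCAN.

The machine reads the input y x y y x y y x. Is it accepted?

FREE → FREE → FREE → FREE → FREE → FREE → FREE → FREE → FREE
End state FREE is not accepting.

No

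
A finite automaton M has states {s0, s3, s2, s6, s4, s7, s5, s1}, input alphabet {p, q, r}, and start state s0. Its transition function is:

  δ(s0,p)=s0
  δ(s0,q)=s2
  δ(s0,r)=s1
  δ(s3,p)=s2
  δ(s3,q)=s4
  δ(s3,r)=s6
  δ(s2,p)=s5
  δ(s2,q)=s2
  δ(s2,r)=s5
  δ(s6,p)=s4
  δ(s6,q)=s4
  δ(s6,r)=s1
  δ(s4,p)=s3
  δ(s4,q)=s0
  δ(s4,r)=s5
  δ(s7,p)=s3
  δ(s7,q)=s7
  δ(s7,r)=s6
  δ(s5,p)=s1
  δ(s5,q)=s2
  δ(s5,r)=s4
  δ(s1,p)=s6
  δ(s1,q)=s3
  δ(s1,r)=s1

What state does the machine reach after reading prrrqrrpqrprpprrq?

s0 → s0 → s1 → s1 → s1 → s3 → s6 → s1 → s6 → s4 → s5 → s1 → s1 → s6 → s4 → s5 → s4 → s0

s0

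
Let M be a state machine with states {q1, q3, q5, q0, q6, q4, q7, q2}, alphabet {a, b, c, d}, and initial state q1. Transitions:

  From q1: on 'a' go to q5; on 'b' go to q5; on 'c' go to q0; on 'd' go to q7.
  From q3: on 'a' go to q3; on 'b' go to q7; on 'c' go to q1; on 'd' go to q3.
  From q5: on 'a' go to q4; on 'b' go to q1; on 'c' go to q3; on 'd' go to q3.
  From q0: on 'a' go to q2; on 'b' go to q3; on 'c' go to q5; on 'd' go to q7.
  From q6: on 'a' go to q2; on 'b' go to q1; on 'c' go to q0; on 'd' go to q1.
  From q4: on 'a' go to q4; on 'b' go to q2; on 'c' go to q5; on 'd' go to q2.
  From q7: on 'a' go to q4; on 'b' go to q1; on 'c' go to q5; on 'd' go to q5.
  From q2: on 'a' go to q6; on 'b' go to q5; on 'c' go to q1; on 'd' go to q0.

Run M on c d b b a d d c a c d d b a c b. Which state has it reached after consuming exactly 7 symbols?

q0

q1 → q0 → q7 → q1 → q5 → q4 → q2 → q0
After 7 symbols: q0.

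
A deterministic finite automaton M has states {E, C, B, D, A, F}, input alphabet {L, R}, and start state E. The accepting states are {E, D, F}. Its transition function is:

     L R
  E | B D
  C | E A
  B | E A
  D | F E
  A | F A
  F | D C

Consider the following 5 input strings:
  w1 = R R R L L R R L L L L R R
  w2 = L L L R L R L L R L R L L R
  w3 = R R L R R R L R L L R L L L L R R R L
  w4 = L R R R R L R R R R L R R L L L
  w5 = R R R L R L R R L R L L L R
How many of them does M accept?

w1: Trace: E -R-> D -R-> E -R-> D -L-> F -L-> D -R-> E -R-> D -L-> F -L-> D -L-> F -L-> D -R-> E -R-> D  → end D, accepted
w2: Trace: E -L-> B -L-> E -L-> B -R-> A -L-> F -R-> C -L-> E -L-> B -R-> A -L-> F -R-> C -L-> E -L-> B -R-> A  → end A, rejected
w3: Trace: E -R-> D -R-> E -L-> B -R-> A -R-> A -R-> A -L-> F -R-> C -L-> E -L-> B -R-> A -L-> F -L-> D -L-> F -L-> D -R-> E -R-> D -R-> E -L-> B  → end B, rejected
w4: Trace: E -L-> B -R-> A -R-> A -R-> A -R-> A -L-> F -R-> C -R-> A -R-> A -R-> A -L-> F -R-> C -R-> A -L-> F -L-> D -L-> F  → end F, accepted
w5: Trace: E -R-> D -R-> E -R-> D -L-> F -R-> C -L-> E -R-> D -R-> E -L-> B -R-> A -L-> F -L-> D -L-> F -R-> C  → end C, rejected

2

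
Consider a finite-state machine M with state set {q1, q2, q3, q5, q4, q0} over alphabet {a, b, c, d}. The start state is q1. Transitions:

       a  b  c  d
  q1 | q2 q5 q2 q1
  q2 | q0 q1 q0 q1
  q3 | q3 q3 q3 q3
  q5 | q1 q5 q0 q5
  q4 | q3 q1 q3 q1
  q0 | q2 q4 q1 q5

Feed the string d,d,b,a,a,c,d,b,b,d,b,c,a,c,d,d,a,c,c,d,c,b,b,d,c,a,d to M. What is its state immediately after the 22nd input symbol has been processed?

q4

q1 → q1 → q1 → q5 → q1 → q2 → q0 → q5 → q5 → q5 → q5 → q5 → q0 → q2 → q0 → q5 → q5 → q1 → q2 → q0 → q5 → q0 → q4
After 22 symbols: q4.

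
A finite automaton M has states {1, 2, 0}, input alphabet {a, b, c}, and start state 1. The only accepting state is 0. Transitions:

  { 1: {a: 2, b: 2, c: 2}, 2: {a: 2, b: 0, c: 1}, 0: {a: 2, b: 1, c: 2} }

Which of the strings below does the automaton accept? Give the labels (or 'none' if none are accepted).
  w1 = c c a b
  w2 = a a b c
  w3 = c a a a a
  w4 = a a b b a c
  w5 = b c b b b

w1:
  start at 1
  read 'c': 1 → 2
  read 'c': 2 → 1
  read 'a': 1 → 2
  read 'b': 2 → 0
  end 0, accepted
w2:
  start at 1
  read 'a': 1 → 2
  read 'a': 2 → 2
  read 'b': 2 → 0
  read 'c': 0 → 2
  end 2, rejected
w3:
  start at 1
  read 'c': 1 → 2
  read 'a': 2 → 2
  read 'a': 2 → 2
  read 'a': 2 → 2
  read 'a': 2 → 2
  end 2, rejected
w4:
  start at 1
  read 'a': 1 → 2
  read 'a': 2 → 2
  read 'b': 2 → 0
  read 'b': 0 → 1
  read 'a': 1 → 2
  read 'c': 2 → 1
  end 1, rejected
w5:
  start at 1
  read 'b': 1 → 2
  read 'c': 2 → 1
  read 'b': 1 → 2
  read 'b': 2 → 0
  read 'b': 0 → 1
  end 1, rejected

w1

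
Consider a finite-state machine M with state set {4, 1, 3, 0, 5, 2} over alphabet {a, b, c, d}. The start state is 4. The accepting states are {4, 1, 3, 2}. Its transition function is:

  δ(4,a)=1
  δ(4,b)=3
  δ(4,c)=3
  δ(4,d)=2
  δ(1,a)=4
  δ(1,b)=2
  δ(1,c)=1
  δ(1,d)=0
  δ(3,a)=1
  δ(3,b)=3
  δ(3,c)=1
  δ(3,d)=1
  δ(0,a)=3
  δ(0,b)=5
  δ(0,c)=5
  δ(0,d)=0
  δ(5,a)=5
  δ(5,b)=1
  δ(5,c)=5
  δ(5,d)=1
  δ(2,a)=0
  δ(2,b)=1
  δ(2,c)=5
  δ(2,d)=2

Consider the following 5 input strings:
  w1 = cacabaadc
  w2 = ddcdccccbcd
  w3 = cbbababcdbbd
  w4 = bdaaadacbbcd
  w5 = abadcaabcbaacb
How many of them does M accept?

w1:
  start at 4
  read 'c': 4 → 3
  read 'a': 3 → 1
  read 'c': 1 → 1
  read 'a': 1 → 4
  read 'b': 4 → 3
  read 'a': 3 → 1
  read 'a': 1 → 4
  read 'd': 4 → 2
  read 'c': 2 → 5
  end 5, rejected
w2:
  start at 4
  read 'd': 4 → 2
  read 'd': 2 → 2
  read 'c': 2 → 5
  read 'd': 5 → 1
  read 'c': 1 → 1
  read 'c': 1 → 1
  read 'c': 1 → 1
  read 'c': 1 → 1
  read 'b': 1 → 2
  read 'c': 2 → 5
  read 'd': 5 → 1
  end 1, accepted
w3:
  start at 4
  read 'c': 4 → 3
  read 'b': 3 → 3
  read 'b': 3 → 3
  read 'a': 3 → 1
  read 'b': 1 → 2
  read 'a': 2 → 0
  read 'b': 0 → 5
  read 'c': 5 → 5
  read 'd': 5 → 1
  read 'b': 1 → 2
  read 'b': 2 → 1
  read 'd': 1 → 0
  end 0, rejected
w4:
  start at 4
  read 'b': 4 → 3
  read 'd': 3 → 1
  read 'a': 1 → 4
  read 'a': 4 → 1
  read 'a': 1 → 4
  read 'd': 4 → 2
  read 'a': 2 → 0
  read 'c': 0 → 5
  read 'b': 5 → 1
  read 'b': 1 → 2
  read 'c': 2 → 5
  read 'd': 5 → 1
  end 1, accepted
w5:
  start at 4
  read 'a': 4 → 1
  read 'b': 1 → 2
  read 'a': 2 → 0
  read 'd': 0 → 0
  read 'c': 0 → 5
  read 'a': 5 → 5
  read 'a': 5 → 5
  read 'b': 5 → 1
  read 'c': 1 → 1
  read 'b': 1 → 2
  read 'a': 2 → 0
  read 'a': 0 → 3
  read 'c': 3 → 1
  read 'b': 1 → 2
  end 2, accepted

3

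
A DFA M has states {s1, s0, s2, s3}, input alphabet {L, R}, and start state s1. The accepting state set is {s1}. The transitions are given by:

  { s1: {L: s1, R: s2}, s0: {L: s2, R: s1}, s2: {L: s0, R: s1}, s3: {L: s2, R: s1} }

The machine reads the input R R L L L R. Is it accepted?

Trace: s1 -R-> s2 -R-> s1 -L-> s1 -L-> s1 -L-> s1 -R-> s2
End state s2 is not accepting.

No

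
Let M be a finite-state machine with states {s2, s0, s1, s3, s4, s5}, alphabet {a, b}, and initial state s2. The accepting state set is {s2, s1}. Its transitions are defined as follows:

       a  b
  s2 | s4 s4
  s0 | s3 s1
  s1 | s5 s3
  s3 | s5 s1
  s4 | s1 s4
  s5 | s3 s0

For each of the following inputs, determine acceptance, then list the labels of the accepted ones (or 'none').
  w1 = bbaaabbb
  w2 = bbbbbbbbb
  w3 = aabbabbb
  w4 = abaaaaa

w1: Trace: s2 -b-> s4 -b-> s4 -a-> s1 -a-> s5 -a-> s3 -b-> s1 -b-> s3 -b-> s1  → end s1, accepted
w2: Trace: s2 -b-> s4 -b-> s4 -b-> s4 -b-> s4 -b-> s4 -b-> s4 -b-> s4 -b-> s4 -b-> s4  → end s4, rejected
w3: Trace: s2 -a-> s4 -a-> s1 -b-> s3 -b-> s1 -a-> s5 -b-> s0 -b-> s1 -b-> s3  → end s3, rejected
w4: Trace: s2 -a-> s4 -b-> s4 -a-> s1 -a-> s5 -a-> s3 -a-> s5 -a-> s3  → end s3, rejected

w1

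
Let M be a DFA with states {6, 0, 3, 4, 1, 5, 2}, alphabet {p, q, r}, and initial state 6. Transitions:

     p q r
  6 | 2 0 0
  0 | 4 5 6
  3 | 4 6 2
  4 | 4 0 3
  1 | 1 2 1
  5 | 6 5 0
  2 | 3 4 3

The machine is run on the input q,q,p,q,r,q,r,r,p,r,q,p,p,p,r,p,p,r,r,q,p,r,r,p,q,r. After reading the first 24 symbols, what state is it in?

6 → 0 → 5 → 6 → 0 → 6 → 0 → 6 → 0 → 4 → 3 → 6 → 2 → 3 → 4 → 3 → 4 → 4 → 3 → 2 → 4 → 4 → 3 → 2 → 3
After 24 symbols: 3.

3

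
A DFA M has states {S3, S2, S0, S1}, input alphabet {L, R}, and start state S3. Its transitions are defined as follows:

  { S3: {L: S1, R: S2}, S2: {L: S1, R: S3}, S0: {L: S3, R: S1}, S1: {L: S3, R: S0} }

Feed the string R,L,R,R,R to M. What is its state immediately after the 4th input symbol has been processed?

S3 → S2 → S1 → S0 → S1
After 4 symbols: S1.

S1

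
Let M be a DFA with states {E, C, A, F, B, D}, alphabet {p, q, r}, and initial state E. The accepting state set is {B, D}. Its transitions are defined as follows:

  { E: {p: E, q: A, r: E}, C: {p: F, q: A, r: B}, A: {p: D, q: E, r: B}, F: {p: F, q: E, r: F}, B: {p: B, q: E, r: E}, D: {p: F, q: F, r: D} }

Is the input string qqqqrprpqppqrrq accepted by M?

Trace: E -q-> A -q-> E -q-> A -q-> E -r-> E -p-> E -r-> E -p-> E -q-> A -p-> D -p-> F -q-> E -r-> E -r-> E -q-> A
End state A is not accepting.

No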